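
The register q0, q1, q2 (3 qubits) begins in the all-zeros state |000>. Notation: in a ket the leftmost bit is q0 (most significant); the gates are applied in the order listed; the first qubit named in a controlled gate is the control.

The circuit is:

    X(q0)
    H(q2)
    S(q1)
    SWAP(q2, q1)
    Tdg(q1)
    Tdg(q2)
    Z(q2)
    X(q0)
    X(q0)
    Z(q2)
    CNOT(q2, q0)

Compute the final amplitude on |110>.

The amplitude on |110> is -sqrt(2)*exp(3*I*pi/4)/2. Key observation: gates 7-10 undo each other exactly, leaving only the rest of the circuit to track.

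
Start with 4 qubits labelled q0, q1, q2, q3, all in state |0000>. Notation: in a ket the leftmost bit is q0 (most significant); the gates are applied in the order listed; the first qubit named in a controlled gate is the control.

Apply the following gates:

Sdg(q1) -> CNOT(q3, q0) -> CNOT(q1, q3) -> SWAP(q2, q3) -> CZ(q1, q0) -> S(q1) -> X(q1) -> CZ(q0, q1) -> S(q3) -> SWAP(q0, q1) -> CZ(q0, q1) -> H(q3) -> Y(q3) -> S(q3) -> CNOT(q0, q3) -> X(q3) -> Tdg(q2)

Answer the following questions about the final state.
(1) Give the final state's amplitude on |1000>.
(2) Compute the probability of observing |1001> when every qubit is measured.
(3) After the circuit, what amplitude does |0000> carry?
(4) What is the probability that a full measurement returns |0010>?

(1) The amplitude on |1000> is -sqrt(2)*I/2.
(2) The probability of measuring |1001> is 1/2.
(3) |0000> carries amplitude 0 in the final state.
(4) A full measurement returns |0010> with probability 0.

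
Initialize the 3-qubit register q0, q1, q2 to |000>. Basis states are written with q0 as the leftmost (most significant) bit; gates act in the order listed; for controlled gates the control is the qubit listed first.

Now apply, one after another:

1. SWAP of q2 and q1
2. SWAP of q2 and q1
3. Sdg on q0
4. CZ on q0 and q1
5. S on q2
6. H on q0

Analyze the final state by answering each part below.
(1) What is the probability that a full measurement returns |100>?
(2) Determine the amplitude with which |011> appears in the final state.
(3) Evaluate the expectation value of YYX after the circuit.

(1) Outcome |100> occurs with probability 1/2. Key observation: the block from step 1 through step 2 cancels to the identity and can be dropped.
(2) The final state's coefficient on |011> equals 0.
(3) The expectation value of YYX is 0.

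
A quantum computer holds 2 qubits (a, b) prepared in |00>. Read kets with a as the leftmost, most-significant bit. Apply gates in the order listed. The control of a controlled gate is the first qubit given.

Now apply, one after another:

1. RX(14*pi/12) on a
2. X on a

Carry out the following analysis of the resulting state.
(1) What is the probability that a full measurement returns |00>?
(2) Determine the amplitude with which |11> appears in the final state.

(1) The probability of measuring |00> is sqrt(3)/4 + 1/2.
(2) The final state's coefficient on |11> equals 0.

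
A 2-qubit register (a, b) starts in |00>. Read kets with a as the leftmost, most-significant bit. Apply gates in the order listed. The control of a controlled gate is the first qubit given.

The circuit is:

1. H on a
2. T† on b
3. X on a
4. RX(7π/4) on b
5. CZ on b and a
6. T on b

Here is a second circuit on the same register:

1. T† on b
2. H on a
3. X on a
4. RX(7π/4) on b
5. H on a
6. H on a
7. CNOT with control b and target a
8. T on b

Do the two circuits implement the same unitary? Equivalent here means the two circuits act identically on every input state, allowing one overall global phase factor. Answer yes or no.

No — the two circuits implement different unitaries, even allowing a global phase.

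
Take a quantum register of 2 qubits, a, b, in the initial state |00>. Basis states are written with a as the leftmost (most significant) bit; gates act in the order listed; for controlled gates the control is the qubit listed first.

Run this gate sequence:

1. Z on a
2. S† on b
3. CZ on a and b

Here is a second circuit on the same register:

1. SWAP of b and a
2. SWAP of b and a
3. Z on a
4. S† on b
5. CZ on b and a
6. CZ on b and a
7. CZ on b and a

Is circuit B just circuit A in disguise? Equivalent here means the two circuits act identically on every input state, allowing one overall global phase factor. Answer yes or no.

Yes, they are equivalent — the unitaries differ by at most a global phase.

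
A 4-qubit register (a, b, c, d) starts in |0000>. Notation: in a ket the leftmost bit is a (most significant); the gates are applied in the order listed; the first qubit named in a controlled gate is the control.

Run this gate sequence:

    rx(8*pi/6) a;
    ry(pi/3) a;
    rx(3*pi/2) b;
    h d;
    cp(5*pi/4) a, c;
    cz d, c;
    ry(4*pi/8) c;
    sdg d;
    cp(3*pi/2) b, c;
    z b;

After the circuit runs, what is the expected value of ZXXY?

In the final state, ZXXY has expectation -1/8.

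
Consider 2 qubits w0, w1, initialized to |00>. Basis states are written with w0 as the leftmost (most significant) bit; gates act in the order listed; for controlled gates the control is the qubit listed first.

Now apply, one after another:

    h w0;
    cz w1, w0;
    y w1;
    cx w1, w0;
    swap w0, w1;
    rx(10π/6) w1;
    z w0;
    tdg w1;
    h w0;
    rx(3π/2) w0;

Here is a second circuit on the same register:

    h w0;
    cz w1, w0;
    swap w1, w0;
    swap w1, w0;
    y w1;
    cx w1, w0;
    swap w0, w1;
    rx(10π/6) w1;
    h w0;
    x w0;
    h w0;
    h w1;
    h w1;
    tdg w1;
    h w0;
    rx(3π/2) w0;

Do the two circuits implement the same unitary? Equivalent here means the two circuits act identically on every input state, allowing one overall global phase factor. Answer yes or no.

Yes — the two circuits implement the same unitary up to a global phase.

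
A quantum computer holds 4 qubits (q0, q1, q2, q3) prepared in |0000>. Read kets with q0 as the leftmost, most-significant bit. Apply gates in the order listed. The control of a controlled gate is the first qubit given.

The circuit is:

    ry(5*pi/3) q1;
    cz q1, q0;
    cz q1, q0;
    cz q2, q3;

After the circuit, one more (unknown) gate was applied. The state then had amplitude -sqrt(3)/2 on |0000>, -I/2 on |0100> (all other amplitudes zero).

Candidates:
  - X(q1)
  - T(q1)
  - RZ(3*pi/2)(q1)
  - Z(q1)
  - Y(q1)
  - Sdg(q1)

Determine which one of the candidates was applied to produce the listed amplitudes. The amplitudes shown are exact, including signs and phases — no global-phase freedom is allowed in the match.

It was Sdg(q1) that produced the state shown. Key observation: steps 2-3 multiply out to the identity, so the circuit reduces to the remaining gates.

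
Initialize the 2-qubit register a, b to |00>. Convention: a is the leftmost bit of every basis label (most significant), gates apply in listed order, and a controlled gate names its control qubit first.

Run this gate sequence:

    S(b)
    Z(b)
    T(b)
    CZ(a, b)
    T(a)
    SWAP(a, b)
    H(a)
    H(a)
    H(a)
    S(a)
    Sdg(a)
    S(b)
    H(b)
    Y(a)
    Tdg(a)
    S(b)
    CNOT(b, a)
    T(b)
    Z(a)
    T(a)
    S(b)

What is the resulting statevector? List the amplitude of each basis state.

The resulting statevector has amplitude -I/2 on |00>, -I/2 on |01>, -I/2 on |10>, 1/2 on |11>. Key observation: gates 8-9 undo each other exactly, leaving only the rest of the circuit to track.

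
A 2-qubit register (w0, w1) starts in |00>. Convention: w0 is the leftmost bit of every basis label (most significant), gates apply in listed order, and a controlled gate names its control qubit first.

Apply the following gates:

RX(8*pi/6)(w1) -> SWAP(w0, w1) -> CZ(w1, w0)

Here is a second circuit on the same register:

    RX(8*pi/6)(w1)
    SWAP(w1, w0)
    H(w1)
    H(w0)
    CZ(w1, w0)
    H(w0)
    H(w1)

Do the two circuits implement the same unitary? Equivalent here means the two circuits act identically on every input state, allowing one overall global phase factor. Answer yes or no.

No: there is an input state on which the two circuits produce genuinely different outputs (not merely differing by a phase).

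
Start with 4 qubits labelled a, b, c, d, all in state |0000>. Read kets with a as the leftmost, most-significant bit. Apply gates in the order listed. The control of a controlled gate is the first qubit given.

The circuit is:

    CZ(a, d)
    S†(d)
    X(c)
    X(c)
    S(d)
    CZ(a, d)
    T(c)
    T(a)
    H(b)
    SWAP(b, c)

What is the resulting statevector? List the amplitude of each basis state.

The resulting statevector has amplitude sqrt(2)/2 on |0000>, sqrt(2)/2 on |0010>, and 0 on every other basis state.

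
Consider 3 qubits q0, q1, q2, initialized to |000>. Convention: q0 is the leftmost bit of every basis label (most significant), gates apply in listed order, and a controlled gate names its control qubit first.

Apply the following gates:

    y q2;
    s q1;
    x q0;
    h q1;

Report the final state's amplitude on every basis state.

After the circuit, the state carries amplitude sqrt(2)*I/2 on |101>, sqrt(2)*I/2 on |111>, and 0 on every other basis state.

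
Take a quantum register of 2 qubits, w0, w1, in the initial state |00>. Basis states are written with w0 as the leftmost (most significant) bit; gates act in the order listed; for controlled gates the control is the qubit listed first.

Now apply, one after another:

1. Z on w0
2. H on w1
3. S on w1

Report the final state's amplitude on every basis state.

The resulting statevector has amplitude sqrt(2)/2 on |00>, sqrt(2)*I/2 on |01>, 0 on |10>, 0 on |11>.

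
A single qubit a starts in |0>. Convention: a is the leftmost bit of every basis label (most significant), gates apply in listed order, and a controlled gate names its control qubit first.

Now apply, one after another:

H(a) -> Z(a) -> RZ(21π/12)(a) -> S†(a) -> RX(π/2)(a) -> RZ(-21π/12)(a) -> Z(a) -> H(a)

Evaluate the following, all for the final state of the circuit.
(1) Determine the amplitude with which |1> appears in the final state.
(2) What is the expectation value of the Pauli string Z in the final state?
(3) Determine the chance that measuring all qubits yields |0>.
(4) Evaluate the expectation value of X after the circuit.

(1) |1> carries amplitude -sqrt(2)*(1 - I)*((1 + I)*exp(3*I*pi/4) - I)/4 in the final state.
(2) The observable Z averages to -1/2.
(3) The probability of measuring |0> is 1/4.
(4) In the final state, X has expectation sqrt(2)/2.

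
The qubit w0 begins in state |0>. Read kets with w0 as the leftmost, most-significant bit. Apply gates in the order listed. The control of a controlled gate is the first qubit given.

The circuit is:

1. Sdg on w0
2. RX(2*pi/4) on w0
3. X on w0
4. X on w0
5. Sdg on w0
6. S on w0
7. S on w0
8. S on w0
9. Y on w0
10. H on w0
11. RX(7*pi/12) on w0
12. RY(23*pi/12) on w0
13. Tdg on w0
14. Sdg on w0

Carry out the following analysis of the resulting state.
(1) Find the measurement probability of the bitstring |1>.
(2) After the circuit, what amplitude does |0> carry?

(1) The probability of measuring |1> is sqrt(3)/8 + 3/4. Key observation: steps 3-4 multiply out to the identity, so the circuit reduces to the remaining gates.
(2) The amplitude on |0> is I*(-1 + sqrt(3))/4.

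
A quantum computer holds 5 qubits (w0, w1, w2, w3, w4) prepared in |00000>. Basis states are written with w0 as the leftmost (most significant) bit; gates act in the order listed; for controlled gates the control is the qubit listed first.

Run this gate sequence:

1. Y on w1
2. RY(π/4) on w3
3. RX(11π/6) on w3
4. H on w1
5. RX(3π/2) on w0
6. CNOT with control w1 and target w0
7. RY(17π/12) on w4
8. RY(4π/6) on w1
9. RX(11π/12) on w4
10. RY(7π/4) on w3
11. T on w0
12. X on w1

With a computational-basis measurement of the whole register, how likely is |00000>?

The probability of measuring |00000> is 5*sqrt(3)/256 + 15/128.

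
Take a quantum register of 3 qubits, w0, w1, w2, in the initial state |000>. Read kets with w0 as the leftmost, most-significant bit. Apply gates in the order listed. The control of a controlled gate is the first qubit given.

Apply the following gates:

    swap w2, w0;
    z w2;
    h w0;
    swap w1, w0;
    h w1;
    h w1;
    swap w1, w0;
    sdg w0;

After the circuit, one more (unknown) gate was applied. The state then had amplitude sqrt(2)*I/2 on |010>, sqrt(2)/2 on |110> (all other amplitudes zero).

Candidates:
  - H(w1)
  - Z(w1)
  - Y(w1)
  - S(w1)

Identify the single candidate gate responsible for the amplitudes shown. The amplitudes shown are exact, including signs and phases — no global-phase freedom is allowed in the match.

It was Y(w1) that produced the state shown. Key observation: gates 4-7 undo each other exactly, leaving only the rest of the circuit to track.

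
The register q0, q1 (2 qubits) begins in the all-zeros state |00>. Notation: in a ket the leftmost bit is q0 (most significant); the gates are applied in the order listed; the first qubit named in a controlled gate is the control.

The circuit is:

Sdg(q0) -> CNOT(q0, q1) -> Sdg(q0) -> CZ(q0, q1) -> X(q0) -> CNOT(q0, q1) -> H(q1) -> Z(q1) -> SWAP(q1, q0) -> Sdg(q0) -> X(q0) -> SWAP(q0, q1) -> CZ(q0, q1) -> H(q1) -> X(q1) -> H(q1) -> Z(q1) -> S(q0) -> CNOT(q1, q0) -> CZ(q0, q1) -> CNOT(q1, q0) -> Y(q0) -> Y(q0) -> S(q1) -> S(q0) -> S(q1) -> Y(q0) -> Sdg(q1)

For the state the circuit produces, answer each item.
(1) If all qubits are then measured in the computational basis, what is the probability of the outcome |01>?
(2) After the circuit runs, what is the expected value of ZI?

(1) Outcome |01> occurs with probability 1/2. Key observation: steps 14-17 multiply out to the identity, so the circuit reduces to the remaining gates.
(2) In the final state, ZI has expectation 1.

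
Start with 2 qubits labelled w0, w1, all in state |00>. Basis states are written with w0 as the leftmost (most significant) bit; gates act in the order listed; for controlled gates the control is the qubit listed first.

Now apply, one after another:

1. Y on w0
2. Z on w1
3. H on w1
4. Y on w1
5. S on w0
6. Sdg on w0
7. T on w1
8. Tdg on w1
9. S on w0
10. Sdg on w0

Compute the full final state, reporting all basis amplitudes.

The final amplitudes are 0 on |00>, 0 on |01>, sqrt(2)/2 on |10>, -sqrt(2)/2 on |11>. Key observation: gates 5-10 undo each other exactly, leaving only the rest of the circuit to track.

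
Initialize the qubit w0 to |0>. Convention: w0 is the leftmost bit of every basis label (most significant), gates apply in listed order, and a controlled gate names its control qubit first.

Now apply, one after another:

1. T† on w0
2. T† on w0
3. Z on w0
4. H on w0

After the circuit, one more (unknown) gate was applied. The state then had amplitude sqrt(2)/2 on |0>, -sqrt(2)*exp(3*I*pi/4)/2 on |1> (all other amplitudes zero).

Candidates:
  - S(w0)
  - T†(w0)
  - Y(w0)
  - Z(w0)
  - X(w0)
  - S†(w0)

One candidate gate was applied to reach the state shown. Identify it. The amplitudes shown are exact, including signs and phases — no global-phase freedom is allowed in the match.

It was T†(w0) that produced the state shown.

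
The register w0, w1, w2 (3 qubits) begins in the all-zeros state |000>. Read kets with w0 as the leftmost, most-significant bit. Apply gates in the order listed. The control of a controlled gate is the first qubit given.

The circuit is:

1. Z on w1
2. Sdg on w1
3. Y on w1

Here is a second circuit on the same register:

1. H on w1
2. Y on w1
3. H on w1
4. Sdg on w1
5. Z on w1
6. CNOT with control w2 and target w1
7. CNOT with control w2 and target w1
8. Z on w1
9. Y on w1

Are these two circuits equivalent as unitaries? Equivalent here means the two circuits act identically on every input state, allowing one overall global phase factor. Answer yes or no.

No — the two circuits implement different unitaries, even allowing a global phase.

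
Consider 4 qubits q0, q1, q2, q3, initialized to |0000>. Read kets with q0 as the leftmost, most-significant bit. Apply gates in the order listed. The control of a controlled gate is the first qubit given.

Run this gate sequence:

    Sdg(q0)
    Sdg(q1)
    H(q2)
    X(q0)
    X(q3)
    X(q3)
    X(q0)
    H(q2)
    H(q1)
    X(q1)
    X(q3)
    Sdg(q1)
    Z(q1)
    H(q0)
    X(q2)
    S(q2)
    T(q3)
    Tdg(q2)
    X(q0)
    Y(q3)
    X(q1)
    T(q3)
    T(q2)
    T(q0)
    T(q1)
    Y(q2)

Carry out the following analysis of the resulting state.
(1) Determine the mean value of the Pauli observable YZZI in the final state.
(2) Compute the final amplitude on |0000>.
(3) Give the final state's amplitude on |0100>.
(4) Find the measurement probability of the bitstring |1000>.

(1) In the final state, YZZI has expectation 0.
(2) |0000> carries amplitude exp(I*pi/4)/2 in the final state.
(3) The final state's coefficient on |0100> equals 1/2.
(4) Outcome |1000> occurs with probability 1/4.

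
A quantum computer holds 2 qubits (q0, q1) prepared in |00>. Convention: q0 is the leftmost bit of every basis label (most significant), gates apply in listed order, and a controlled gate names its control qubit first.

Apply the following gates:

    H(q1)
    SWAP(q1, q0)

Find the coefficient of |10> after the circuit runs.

The final state's coefficient on |10> equals sqrt(2)/2.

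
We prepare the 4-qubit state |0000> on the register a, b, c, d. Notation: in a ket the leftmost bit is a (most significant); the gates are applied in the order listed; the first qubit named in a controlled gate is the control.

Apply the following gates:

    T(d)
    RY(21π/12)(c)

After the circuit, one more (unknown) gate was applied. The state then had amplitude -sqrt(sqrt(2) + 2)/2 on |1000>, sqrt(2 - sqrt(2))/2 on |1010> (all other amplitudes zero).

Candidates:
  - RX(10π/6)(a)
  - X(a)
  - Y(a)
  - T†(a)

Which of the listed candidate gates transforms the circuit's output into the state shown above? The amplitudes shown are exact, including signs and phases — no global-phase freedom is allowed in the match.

The unique candidate consistent with the amplitudes is X(a).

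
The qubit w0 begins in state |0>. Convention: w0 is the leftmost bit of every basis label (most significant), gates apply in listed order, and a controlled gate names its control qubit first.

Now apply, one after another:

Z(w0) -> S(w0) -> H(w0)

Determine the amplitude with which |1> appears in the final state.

|1> carries amplitude sqrt(2)/2 in the final state.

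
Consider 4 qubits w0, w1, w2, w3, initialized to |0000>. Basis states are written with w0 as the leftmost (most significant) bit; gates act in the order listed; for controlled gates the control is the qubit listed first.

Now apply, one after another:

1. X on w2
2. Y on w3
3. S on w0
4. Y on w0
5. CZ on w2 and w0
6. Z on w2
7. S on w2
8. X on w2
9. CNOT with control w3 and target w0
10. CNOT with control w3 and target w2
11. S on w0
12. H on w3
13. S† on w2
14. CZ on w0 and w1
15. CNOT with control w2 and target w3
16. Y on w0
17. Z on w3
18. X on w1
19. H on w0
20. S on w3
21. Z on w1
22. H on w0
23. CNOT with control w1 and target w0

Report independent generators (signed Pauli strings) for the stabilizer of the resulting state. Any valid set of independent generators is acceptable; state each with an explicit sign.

The final state is stabilized by the group generated by +IIIY, +ZIII, -IZII, -IIZI; other independent generating sets are equally valid.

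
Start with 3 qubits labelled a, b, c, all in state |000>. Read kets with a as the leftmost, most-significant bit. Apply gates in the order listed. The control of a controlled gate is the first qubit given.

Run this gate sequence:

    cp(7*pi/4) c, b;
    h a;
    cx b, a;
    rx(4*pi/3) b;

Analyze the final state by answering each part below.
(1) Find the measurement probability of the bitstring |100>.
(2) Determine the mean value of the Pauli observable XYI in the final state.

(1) A full measurement returns |100> with probability 1/8.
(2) In the final state, XYI has expectation sqrt(3)/2.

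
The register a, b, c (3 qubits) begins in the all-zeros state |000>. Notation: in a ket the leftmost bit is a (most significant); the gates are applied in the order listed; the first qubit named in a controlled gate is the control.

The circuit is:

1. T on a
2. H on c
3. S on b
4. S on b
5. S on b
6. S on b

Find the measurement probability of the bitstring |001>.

The probability of measuring |001> is 1/2. Key observation: gates 3-6 undo each other exactly, leaving only the rest of the circuit to track.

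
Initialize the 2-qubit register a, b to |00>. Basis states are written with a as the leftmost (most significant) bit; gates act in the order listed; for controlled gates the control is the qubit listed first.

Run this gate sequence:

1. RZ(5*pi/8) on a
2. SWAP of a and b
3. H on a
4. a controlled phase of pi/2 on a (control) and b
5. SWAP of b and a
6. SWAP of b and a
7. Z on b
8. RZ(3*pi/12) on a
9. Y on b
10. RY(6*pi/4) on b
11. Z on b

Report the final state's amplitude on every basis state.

The resulting statevector has amplitude -exp(I*pi/16)/2 on |00>, exp(I*pi/16)/2 on |01>, -exp(5*I*pi/16)/2 on |10>, exp(5*I*pi/16)/2 on |11>. Key observation: gates 5-6 undo each other exactly, leaving only the rest of the circuit to track.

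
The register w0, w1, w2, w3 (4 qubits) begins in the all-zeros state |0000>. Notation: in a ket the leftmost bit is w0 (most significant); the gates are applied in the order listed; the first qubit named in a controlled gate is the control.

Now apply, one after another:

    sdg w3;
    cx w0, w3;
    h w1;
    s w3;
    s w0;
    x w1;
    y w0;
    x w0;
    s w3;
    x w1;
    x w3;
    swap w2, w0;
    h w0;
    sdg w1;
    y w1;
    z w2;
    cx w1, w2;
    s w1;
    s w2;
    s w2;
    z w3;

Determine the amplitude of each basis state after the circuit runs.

The resulting statevector has amplitude I/2 on |0001>, -I/2 on |0111>, I/2 on |1001>, -I/2 on |1111>, and 0 on every other basis state.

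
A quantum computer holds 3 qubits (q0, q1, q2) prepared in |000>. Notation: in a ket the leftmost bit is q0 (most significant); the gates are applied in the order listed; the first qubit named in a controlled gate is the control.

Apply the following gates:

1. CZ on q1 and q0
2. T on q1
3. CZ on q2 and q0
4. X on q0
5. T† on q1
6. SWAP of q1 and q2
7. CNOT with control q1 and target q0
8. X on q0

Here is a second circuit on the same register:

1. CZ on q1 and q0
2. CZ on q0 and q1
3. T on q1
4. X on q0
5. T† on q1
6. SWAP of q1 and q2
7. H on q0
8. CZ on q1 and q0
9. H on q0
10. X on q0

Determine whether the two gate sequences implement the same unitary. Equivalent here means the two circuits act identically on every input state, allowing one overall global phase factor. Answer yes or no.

No: there is an input state on which the two circuits produce genuinely different outputs (not merely differing by a phase).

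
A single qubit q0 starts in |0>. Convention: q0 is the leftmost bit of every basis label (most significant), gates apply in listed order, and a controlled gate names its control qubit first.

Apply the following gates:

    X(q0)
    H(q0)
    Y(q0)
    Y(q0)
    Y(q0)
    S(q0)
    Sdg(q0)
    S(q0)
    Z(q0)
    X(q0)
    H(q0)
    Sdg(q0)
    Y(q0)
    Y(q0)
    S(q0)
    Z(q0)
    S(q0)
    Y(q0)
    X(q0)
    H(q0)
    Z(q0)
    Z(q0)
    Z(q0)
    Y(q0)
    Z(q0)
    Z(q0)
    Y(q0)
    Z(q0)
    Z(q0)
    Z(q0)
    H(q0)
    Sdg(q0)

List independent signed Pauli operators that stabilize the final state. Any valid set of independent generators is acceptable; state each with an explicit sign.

One valid set of independent stabilizer generators is -Y (any independent generating set of the same group is equally correct).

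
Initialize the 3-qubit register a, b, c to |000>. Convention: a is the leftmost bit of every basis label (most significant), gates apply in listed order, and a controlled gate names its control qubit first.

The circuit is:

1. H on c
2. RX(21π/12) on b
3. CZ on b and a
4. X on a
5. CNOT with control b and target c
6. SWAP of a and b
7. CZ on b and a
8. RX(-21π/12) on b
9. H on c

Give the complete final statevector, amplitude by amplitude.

The final amplitudes are -sqrt(2)*I/4 on |000>, 0 on |001>, sqrt(2)/4 + 1/2 on |010>, 0 on |011>, -1/2 + sqrt(2)/4 on |100>, 0 on |101>, -sqrt(2)*I/4 on |110>, 0 on |111>.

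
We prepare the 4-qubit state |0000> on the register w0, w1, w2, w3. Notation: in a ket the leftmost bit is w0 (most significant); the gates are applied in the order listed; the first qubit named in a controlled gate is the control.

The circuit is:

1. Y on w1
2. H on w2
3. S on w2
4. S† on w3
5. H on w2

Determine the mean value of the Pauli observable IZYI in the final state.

The expectation value of IZYI is 1.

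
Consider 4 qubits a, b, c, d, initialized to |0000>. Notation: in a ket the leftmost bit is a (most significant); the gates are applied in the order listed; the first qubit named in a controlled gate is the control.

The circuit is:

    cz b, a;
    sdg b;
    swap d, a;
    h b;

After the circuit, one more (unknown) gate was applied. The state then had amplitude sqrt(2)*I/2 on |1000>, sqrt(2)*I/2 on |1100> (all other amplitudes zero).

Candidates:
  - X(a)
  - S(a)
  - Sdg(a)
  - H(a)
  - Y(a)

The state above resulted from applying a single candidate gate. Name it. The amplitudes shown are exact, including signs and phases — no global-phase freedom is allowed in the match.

The applied gate was Y(a).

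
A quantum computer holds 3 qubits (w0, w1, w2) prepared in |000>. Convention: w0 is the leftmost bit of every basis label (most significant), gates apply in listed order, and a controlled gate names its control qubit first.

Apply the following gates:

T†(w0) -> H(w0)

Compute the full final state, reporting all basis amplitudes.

After the circuit, the state carries amplitude sqrt(2)/2 on |000>, sqrt(2)/2 on |100>, and 0 on every other basis state.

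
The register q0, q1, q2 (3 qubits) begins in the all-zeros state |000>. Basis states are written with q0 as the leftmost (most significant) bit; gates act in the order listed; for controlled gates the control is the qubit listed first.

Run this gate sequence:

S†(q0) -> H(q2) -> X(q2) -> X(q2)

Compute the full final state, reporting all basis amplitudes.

The resulting statevector has amplitude sqrt(2)/2 on |000>, sqrt(2)/2 on |001>, and 0 on every other basis state.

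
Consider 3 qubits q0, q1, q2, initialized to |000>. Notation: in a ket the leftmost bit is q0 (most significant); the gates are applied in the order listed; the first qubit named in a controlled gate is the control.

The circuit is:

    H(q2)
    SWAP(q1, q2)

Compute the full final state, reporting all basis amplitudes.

After the circuit, the state carries amplitude sqrt(2)/2 on |000>, sqrt(2)/2 on |010>, and 0 on every other basis state.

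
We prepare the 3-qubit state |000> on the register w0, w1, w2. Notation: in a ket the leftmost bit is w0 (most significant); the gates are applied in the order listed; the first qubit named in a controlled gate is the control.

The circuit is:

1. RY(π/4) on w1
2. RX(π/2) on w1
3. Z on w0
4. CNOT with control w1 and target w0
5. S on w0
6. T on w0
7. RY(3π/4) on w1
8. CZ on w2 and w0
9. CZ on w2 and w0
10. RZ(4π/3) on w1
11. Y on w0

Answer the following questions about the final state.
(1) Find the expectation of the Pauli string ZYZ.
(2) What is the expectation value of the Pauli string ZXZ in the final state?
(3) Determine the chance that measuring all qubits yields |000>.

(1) In the final state, ZYZ has expectation sqrt(6)/4. Key observation: steps 8-9 multiply out to the identity, so the circuit reduces to the remaining gates.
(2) In the final state, ZXZ has expectation sqrt(2)/4.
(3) Outcome |000> occurs with probability sqrt(2)/8 + 1/4.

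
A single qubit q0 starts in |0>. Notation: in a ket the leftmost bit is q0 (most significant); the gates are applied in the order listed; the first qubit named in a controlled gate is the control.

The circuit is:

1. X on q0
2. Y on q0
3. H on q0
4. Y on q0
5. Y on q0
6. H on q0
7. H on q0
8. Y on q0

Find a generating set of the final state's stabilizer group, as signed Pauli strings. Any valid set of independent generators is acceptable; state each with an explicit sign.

The final state is stabilized by the group generated by -X; other independent generating sets are equally valid. Key observation: steps 3-6 multiply out to the identity, so the circuit reduces to the remaining gates.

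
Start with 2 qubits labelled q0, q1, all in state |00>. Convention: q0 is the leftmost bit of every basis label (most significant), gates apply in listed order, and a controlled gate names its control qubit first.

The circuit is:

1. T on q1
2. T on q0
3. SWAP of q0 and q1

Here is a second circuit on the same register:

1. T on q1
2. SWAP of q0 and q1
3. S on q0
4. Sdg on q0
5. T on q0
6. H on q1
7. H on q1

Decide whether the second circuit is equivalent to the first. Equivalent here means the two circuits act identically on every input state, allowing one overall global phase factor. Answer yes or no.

No, they are not equivalent — no single phase factor reconciles the two unitaries.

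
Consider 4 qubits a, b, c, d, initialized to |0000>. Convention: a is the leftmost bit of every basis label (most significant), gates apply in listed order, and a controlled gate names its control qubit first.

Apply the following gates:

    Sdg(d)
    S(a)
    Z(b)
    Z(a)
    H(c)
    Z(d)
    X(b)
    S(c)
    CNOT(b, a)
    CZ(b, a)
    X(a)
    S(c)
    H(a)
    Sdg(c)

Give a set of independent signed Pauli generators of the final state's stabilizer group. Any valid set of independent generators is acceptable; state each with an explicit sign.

The final state is stabilized by the group generated by +XIII, +IIYI, -IZII, +IIIZ; other independent generating sets are equally valid.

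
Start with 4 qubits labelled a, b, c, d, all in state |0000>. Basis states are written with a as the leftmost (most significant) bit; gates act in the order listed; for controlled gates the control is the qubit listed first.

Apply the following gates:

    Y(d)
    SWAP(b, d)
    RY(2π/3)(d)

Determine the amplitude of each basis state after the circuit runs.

The resulting statevector has amplitude I/2 on |0100>, sqrt(3)*I/2 on |0101>, and 0 on every other basis state.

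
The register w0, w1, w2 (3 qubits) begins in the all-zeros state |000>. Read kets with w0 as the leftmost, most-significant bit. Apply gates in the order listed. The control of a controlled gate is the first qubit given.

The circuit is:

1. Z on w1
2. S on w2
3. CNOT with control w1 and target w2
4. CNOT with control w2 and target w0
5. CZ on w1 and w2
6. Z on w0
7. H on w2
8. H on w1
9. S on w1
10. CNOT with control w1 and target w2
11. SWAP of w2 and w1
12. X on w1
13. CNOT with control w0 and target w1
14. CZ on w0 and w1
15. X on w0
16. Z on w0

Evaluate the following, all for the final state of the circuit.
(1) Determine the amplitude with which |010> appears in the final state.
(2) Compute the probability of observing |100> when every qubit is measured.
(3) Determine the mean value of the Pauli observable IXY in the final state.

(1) The amplitude on |010> is 0.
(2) The probability of measuring |100> is 1/4.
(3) In the final state, IXY has expectation 1.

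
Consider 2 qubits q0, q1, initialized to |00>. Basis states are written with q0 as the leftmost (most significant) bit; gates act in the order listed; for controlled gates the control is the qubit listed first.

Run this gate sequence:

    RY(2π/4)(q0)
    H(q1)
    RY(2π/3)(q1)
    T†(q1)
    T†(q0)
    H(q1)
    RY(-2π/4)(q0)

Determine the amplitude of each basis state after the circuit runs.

After the circuit, the state carries amplitude -(1 - I)*((1 + I)*exp(3*I*pi/4) - 1 + sqrt(3)*I)/8 on |00>, (1 - I)*(sqrt(3)*(1 + I)*exp(3*I*pi/4) - sqrt(3) + I)/8 on |01>, (1 - I)*(sqrt(3)*(1 + I)*exp(3*I*pi/4) + sqrt(3) - I)/8 on |10>, -(1 - I)*((1 + I)*exp(3*I*pi/4) + 1 - sqrt(3)*I)/8 on |11>.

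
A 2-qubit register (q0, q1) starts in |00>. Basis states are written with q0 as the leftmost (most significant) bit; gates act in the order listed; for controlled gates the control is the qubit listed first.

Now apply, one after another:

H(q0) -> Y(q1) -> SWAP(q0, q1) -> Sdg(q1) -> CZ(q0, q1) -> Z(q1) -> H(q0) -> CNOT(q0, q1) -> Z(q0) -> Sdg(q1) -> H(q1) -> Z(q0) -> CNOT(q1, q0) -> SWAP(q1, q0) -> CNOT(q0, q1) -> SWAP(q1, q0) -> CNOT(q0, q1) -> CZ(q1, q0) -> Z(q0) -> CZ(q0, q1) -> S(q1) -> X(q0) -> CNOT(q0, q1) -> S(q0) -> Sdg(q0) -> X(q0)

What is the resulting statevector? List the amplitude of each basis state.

After the circuit, the state carries amplitude -sqrt(2)/2 on |00>, 0 on |01>, 0 on |10>, sqrt(2)*I/2 on |11>.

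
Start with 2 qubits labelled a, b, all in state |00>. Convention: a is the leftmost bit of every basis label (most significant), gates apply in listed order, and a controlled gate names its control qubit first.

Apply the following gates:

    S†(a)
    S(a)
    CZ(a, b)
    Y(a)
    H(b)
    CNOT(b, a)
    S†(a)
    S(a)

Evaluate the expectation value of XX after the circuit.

The observable XX averages to 1.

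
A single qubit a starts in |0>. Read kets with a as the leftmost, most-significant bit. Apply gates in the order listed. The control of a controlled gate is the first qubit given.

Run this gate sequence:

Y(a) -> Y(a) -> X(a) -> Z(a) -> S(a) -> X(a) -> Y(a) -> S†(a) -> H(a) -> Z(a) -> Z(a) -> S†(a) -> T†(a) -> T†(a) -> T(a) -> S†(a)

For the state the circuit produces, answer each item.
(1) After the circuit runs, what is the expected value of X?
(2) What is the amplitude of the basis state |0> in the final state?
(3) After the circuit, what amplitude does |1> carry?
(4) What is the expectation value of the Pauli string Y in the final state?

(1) The expectation value of X is sqrt(2)/2.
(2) |0> carries amplitude -sqrt(2)*I/2 in the final state.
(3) The amplitude on |1> is -sqrt(2)*exp(I*pi/4)/2.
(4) In the final state, Y has expectation -sqrt(2)/2.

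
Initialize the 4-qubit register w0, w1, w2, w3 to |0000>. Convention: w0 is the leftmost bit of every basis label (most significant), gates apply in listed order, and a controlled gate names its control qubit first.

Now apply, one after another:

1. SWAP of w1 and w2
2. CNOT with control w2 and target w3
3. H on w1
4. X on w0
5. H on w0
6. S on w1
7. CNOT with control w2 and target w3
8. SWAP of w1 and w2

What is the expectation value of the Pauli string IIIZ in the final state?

In the final state, IIIZ has expectation 1.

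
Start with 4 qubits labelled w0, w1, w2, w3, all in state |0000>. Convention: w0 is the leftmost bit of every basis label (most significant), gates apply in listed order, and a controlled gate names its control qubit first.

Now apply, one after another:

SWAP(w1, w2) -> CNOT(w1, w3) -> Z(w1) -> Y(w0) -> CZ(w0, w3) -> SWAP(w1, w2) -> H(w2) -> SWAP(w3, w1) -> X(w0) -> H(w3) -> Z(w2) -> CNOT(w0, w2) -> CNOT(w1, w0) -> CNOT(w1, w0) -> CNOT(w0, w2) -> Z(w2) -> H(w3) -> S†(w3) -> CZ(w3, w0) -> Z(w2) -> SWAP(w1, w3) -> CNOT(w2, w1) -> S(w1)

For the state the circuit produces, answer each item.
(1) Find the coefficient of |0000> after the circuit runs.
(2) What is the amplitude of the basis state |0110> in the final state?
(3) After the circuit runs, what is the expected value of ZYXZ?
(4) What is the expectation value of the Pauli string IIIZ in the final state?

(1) The amplitude on |0000> is sqrt(2)*I/2. Key observation: the block from step 10 through step 17 cancels to the identity and can be dropped.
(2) The amplitude on |0110> is sqrt(2)/2.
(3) The observable ZYXZ averages to -1.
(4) In the final state, IIIZ has expectation 1.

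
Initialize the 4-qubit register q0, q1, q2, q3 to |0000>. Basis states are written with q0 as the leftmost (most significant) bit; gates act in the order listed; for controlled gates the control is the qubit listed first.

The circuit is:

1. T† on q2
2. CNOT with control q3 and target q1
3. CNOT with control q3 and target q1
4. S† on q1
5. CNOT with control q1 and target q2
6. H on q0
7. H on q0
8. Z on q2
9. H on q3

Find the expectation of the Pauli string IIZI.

The observable IIZI averages to 1. Key observation: gates 6-7 undo each other exactly, leaving only the rest of the circuit to track.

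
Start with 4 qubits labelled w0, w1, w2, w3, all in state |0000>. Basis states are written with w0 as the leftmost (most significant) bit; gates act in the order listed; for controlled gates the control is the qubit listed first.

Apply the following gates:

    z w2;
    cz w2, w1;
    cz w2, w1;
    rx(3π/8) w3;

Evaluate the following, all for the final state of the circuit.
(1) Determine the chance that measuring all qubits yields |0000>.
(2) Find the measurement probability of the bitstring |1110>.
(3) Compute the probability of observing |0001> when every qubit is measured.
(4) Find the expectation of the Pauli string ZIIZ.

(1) The probability of measuring |0000> is cos(3*pi/16)**2.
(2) A full measurement returns |1110> with probability 0.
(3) The probability of measuring |0001> is sin(3*pi/16)**2.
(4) In the final state, ZIIZ has expectation sqrt(2 - sqrt(2))/2.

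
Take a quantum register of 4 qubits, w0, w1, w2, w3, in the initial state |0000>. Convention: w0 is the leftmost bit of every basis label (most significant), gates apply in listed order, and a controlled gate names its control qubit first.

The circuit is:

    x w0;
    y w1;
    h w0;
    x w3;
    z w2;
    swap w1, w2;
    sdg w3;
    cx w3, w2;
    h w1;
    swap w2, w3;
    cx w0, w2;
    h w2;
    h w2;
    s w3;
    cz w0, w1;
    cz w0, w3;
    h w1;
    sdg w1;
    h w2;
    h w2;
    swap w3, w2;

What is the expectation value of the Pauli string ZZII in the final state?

In the final state, ZZII has expectation 1. Key observation: steps 19-20 multiply out to the identity, so the circuit reduces to the remaining gates.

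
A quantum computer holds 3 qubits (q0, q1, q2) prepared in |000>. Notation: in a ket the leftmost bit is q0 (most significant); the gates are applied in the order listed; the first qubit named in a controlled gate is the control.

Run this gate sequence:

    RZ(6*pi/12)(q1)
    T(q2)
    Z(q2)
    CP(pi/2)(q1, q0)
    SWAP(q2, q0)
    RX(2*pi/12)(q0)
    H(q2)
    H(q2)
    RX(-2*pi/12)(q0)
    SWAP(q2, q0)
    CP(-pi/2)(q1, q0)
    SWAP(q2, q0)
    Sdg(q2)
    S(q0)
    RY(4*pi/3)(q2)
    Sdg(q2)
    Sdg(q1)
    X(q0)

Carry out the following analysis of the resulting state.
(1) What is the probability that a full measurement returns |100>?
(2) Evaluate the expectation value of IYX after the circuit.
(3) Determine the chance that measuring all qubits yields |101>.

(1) A full measurement returns |100> with probability 1/4. Key observation: gates 4-11 undo each other exactly, leaving only the rest of the circuit to track.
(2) The expectation value of IYX is 0.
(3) The probability of measuring |101> is 3/4.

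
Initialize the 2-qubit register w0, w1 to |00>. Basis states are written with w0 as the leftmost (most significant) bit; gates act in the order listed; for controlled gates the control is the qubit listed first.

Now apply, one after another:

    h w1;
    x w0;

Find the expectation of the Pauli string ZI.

In the final state, ZI has expectation -1.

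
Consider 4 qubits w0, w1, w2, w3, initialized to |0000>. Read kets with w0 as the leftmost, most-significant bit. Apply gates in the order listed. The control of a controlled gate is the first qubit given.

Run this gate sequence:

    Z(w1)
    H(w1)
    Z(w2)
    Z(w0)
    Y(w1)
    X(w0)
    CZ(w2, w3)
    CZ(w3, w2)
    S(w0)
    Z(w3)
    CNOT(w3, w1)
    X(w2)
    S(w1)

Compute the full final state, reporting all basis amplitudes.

After the circuit, the state carries amplitude sqrt(2)/2 on |1010>, -sqrt(2)*I/2 on |1110>, and 0 on every other basis state.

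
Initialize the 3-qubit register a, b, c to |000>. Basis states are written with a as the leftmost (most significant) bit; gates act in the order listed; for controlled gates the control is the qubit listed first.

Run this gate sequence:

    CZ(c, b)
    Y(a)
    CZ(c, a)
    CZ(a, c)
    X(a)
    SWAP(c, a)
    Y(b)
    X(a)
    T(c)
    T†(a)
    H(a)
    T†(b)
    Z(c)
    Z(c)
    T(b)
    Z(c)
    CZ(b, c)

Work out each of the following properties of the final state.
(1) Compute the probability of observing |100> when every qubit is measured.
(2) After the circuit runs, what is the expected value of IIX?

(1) The probability of measuring |100> is 0. Key observation: the block from step 12 through step 15 cancels to the identity and can be dropped.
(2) The observable IIX averages to 0.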